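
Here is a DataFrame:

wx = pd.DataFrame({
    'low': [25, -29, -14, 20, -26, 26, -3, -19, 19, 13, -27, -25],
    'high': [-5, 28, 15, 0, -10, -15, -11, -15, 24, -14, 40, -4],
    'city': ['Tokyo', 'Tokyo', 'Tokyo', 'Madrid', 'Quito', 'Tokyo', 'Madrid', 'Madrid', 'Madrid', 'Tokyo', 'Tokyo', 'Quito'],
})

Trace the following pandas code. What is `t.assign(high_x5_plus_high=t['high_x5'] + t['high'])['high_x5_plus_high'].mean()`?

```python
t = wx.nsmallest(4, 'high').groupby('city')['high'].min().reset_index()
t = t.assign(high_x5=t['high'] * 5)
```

-90.0

take 4 rows with smallest high:
   low  high    city
5   26   -15   Tokyo
7  -19   -15  Madrid
9   13   -14   Tokyo
6   -3   -11  Madrid
group by city, min of high:
city
Madrid   -15
Tokyo    -15
Name: high, dtype: int64
reset_index():
     city  high
0  Madrid   -15
1   Tokyo   -15
add column high_x5 = t['high'] * 5:
     city  high  high_x5
0  Madrid   -15      -75
1   Tokyo   -15      -75
add column high_x5_plus_high = t['high_x5'] + t['high']:
     city  high  high_x5  high_x5_plus_high
0  Madrid   -15      -75                -90
1   Tokyo   -15      -75                -90
The mean of column 'high_x5_plus_high' is -90.0.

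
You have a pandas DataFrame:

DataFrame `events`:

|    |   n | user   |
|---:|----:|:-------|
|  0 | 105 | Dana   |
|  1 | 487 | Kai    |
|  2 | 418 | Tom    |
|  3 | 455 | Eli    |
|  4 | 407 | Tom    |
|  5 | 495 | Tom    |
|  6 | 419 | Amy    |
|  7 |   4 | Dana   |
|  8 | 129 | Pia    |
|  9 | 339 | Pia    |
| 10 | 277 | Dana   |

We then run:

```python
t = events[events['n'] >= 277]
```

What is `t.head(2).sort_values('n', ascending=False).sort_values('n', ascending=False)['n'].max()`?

487

filter rows where n >= 277:
      n  user
1   487   Kai
2   418   Tom
3   455   Eli
4   407   Tom
5   495   Tom
6   419   Amy
9   339   Pia
10  277  Dana
take first 2 rows:
     n user
1  487  Kai
2  418  Tom
sort by n descending:
     n user
1  487  Kai
2  418  Tom
sort by n descending:
     n user
1  487  Kai
2  418  Tom
The max of column 'n' is 487.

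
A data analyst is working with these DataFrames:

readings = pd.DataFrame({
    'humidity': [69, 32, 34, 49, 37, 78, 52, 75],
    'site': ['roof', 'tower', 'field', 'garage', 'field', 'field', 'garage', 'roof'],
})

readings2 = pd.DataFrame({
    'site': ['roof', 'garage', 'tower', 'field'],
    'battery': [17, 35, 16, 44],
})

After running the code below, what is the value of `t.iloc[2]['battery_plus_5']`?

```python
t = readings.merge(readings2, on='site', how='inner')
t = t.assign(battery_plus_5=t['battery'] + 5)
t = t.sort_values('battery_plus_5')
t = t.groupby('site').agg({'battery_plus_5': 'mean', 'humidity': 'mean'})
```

22.0

merge on 'site' (how='inner') → 8 rows:
   humidity    site  battery
0        69    roof       17
1        32   tower       16
2        34   field       44
3        49  garage       35
4        37   field       44
5        78   field       44
6        52  garage       35
7        75    roof       17
add column battery_plus_5 = t['battery'] + 5:
   humidity    site  battery  battery_plus_5
0        69    roof       17              22
1        32   tower       16              21
2        34   field       44              49
3        49  garage       35              40
4        37   field       44              49
5        78   field       44              49
6        52  garage       35              40
7        75    roof       17              22
sort by battery_plus_5:
   humidity    site  battery  battery_plus_5
1        32   tower       16              21
0        69    roof       17              22
7        75    roof       17              22
3        49  garage       35              40
6        52  garage       35              40
2        34   field       44              49
4        37   field       44              49
5        78   field       44              49
group by site: mean(battery_plus_5), mean(humidity):
        battery_plus_5   humidity
site                             
field             49.0  49.666667
garage            40.0  50.500000
roof              22.0  72.000000
tower             21.0  32.000000
Reading off the value at position 2, column 'battery_plus_5', we get 22.0.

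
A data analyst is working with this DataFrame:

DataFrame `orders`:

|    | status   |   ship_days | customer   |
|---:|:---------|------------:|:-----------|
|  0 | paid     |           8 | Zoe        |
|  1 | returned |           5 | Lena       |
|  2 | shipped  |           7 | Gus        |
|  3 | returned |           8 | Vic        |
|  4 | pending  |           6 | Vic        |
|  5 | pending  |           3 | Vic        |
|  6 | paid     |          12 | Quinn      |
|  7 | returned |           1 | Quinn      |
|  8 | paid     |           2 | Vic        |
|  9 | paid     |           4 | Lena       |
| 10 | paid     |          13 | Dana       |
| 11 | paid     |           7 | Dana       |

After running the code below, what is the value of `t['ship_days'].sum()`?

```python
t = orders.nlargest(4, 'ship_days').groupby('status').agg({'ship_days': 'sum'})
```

take 4 rows with largest ship_days:
      status  ship_days customer
10      paid         13     Dana
6       paid         12    Quinn
0       paid          8      Zoe
3   returned          8      Vic
group by status, sum of ship_days:
          ship_days
status             
paid             33
returned          8
Taking the sum of column 'ship_days' gives 41.

41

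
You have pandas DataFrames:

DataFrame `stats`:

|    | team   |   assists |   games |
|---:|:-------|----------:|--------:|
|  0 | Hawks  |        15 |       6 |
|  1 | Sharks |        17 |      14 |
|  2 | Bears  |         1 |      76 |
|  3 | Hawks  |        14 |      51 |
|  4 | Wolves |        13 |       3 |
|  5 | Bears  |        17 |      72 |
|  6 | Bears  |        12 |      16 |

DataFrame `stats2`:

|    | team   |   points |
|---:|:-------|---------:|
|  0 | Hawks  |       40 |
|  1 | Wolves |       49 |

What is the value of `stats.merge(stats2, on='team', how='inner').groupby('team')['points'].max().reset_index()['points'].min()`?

40

merge on 'team' (how='inner') → 3 rows:
     team  assists  games  points
0   Hawks       15      6      40
1   Hawks       14     51      40
2  Wolves       13      3      49
group by team, max of points:
team
Hawks     40
Wolves    49
Name: points, dtype: int64
reset_index():
     team  points
0   Hawks      40
1  Wolves      49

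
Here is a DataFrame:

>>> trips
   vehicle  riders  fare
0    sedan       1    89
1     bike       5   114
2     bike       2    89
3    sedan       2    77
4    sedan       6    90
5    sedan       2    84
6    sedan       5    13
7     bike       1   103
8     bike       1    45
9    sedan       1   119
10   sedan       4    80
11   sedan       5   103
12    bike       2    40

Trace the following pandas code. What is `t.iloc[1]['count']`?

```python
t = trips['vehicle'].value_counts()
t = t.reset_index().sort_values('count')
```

value_counts of vehicle:
vehicle
sedan    8
bike     5
Name: count, dtype: int64
reset_index():
  vehicle  count
0   sedan      8
1    bike      5
sort by count:
  vehicle  count
1    bike      5
0   sedan      8

8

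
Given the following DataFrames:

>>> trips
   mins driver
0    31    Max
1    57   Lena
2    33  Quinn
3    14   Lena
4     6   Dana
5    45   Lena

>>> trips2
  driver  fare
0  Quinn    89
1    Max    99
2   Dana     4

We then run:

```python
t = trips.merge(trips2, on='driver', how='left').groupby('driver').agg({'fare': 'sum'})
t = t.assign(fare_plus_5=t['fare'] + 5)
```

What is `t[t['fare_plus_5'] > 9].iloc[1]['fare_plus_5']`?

merge on 'driver' (how='left') → 6 rows:
   mins driver  fare
0    31    Max  99.0
1    57   Lena   NaN
2    33  Quinn  89.0
3    14   Lena   NaN
4     6   Dana   4.0
5    45   Lena   NaN
group by driver, sum of fare:
        fare
driver      
Dana     4.0
Lena     0.0
Max     99.0
Quinn   89.0
add column fare_plus_5 = t['fare'] + 5:
        fare  fare_plus_5
driver                   
Dana     4.0          9.0
Lena     0.0          5.0
Max     99.0        104.0
Quinn   89.0         94.0
filter rows where fare_plus_5 > 9:
        fare  fare_plus_5
driver                   
Max     99.0        104.0
Quinn   89.0         94.0
So iloc[1]['fare_plus_5'] = 94.0.

94.0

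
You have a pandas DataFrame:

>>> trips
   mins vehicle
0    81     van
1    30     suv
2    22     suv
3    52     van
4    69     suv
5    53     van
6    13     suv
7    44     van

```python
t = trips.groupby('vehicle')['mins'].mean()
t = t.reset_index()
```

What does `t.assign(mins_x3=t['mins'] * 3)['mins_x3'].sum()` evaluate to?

group by vehicle, mean of mins:
vehicle
suv    33.5
van    57.5
Name: mins, dtype: float64
reset_index():
  vehicle  mins
0     suv  33.5
1     van  57.5
add column mins_x3 = t['mins'] * 3:
  vehicle  mins  mins_x3
0     suv  33.5    100.5
1     van  57.5    172.5
So sum() = 273.0.

273.0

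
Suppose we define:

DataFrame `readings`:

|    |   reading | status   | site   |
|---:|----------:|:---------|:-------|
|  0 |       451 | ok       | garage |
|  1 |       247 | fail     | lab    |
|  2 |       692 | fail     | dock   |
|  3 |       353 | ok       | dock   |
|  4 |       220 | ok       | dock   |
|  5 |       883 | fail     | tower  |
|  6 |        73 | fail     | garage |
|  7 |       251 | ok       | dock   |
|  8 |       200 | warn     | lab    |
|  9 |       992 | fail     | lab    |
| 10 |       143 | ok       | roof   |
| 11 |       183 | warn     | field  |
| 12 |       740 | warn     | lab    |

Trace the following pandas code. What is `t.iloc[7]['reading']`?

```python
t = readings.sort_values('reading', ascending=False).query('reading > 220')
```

247

sort by reading descending:
    reading status    site
9       992   fail     lab
5       883   fail   tower
12      740   warn     lab
2       692   fail    dock
0       451     ok  garage
3       353     ok    dock
7       251     ok    dock
1       247   fail     lab
4       220     ok    dock
8       200   warn     lab
11      183   warn   field
10      143     ok    roof
6        73   fail  garage
filter rows where reading > 220:
    reading status    site
9       992   fail     lab
5       883   fail   tower
12      740   warn     lab
2       692   fail    dock
0       451     ok  garage
3       353     ok    dock
7       251     ok    dock
1       247   fail     lab
value at position 7, column 'reading' → 247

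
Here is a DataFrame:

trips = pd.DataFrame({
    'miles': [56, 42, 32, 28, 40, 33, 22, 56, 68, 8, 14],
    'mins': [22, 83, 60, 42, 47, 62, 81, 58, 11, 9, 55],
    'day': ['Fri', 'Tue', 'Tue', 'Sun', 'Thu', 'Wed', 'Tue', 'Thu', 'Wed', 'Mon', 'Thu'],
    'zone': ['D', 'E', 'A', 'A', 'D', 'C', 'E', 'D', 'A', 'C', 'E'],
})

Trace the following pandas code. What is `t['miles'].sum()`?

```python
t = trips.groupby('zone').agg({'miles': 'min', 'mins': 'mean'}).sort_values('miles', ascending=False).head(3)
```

82

group by zone: min(miles), mean(mins):
      miles       mins
zone                  
A        28  37.666667
C         8  35.500000
D        40  42.333333
E        14  73.000000
sort by miles descending:
      miles       mins
zone                  
D        40  42.333333
A        28  37.666667
E        14  73.000000
C         8  35.500000
take first 3 rows:
      miles       mins
zone                  
D        40  42.333333
A        28  37.666667
E        14  73.000000
Then the sum of column 'miles': 82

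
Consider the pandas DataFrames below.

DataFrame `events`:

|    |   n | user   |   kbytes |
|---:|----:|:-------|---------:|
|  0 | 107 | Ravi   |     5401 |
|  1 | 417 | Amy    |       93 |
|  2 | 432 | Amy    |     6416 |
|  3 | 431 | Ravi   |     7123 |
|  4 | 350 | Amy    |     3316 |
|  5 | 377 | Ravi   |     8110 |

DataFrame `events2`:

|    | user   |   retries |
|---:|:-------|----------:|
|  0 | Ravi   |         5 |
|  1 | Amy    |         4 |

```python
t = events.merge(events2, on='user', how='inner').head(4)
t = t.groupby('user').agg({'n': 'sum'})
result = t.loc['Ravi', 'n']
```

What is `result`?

merge on 'user' (how='inner') → 6 rows:
     n  user  kbytes  retries
0  107  Ravi    5401        5
1  417   Amy      93        4
2  432   Amy    6416        4
3  431  Ravi    7123        5
4  350   Amy    3316        4
5  377  Ravi    8110        5
take first 4 rows:
     n  user  kbytes  retries
0  107  Ravi    5401        5
1  417   Amy      93        4
2  432   Amy    6416        4
3  431  Ravi    7123        5
group by user, sum of n:
        n
user     
Amy   849
Ravi  538
So loc['Ravi', 'n'] = 538.

538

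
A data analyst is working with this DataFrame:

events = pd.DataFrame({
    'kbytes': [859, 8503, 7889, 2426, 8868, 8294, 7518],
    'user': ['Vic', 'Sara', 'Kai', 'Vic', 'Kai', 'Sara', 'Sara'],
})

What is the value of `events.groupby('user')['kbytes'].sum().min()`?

group by user, sum of kbytes:
user
Kai     16757
Sara    24315
Vic      3285
Name: kbytes, dtype: int64

3285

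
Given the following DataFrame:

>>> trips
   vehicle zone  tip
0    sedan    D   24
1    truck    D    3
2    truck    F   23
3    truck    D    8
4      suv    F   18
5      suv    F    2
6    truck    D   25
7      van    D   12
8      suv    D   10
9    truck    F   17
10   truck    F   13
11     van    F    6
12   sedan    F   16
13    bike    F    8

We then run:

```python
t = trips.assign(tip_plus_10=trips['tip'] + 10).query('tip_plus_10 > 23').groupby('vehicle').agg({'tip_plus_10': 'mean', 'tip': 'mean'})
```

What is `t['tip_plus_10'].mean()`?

29.8888888889

add column tip_plus_10 = trips['tip'] + 10:
   vehicle zone  tip  tip_plus_10
0    sedan    D   24           34
1    truck    D    3           13
2    truck    F   23           33
3    truck    D    8           18
4      suv    F   18           28
5      suv    F    2           12
6    truck    D   25           35
7      van    D   12           22
8      suv    D   10           20
9    truck    F   17           27
10   truck    F   13           23
11     van    F    6           16
12   sedan    F   16           26
13    bike    F    8           18
filter rows where tip_plus_10 > 23:
   vehicle zone  tip  tip_plus_10
0    sedan    D   24           34
2    truck    F   23           33
4      suv    F   18           28
6    truck    D   25           35
9    truck    F   17           27
12   sedan    F   16           26
group by vehicle: mean(tip_plus_10), mean(tip):
         tip_plus_10        tip
vehicle                        
sedan      30.000000  20.000000
suv        28.000000  18.000000
truck      31.666667  21.666667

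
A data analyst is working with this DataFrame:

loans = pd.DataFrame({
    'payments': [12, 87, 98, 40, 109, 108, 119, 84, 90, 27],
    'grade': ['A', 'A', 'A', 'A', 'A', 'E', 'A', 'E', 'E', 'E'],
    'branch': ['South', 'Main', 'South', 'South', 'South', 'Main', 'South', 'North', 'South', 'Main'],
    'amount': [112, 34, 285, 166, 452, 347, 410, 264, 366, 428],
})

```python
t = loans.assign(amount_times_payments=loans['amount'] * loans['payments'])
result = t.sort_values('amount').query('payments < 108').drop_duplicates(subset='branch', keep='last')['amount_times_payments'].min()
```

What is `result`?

add column amount_times_payments = loans['amount'] * loans['payments']:
   payments grade branch  amount  amount_times_payments
0        12     A  South     112                   1344
1        87     A   Main      34                   2958
2        98     A  South     285                  27930
3        40     A  South     166                   6640
4       109     A  South     452                  49268
5       108     E   Main     347                  37476
6       119     A  South     410                  48790
7        84     E  North     264                  22176
8        90     E  South     366                  32940
9        27     E   Main     428                  11556
sort by amount:
   payments grade branch  amount  amount_times_payments
1        87     A   Main      34                   2958
0        12     A  South     112                   1344
3        40     A  South     166                   6640
7        84     E  North     264                  22176
2        98     A  South     285                  27930
5       108     E   Main     347                  37476
8        90     E  South     366                  32940
6       119     A  South     410                  48790
9        27     E   Main     428                  11556
4       109     A  South     452                  49268
filter rows where payments < 108:
   payments grade branch  amount  amount_times_payments
1        87     A   Main      34                   2958
0        12     A  South     112                   1344
3        40     A  South     166                   6640
7        84     E  North     264                  22176
2        98     A  South     285                  27930
8        90     E  South     366                  32940
9        27     E   Main     428                  11556
drop duplicate branch (keep=last):
   payments grade branch  amount  amount_times_payments
7        84     E  North     264                  22176
8        90     E  South     366                  32940
9        27     E   Main     428                  11556
Hence 11556.

11556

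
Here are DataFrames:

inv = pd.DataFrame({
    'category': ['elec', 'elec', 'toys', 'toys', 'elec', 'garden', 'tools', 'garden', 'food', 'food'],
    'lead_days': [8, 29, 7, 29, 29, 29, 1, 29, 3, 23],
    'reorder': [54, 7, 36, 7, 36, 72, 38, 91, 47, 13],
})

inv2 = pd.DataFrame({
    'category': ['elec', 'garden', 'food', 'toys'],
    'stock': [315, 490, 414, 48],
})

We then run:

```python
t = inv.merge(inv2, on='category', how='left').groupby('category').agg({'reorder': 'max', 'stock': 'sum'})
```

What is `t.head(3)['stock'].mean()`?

merge on 'category' (how='left') → 10 rows:
  category  lead_days  reorder  stock
0     elec          8       54  315.0
1     elec         29        7  315.0
2     toys          7       36   48.0
3     toys         29        7   48.0
4     elec         29       36  315.0
5   garden         29       72  490.0
6    tools          1       38    NaN
7   garden         29       91  490.0
8     food          3       47  414.0
9     food         23       13  414.0
group by category: max(reorder), sum(stock):
          reorder  stock
category                
elec           54  945.0
food           47  828.0
garden         91  980.0
tools          38    0.0
toys           36   96.0
take first 3 rows:
          reorder  stock
category                
elec           54  945.0
food           47  828.0
garden         91  980.0
So mean() = 917.666666667.

917.666666667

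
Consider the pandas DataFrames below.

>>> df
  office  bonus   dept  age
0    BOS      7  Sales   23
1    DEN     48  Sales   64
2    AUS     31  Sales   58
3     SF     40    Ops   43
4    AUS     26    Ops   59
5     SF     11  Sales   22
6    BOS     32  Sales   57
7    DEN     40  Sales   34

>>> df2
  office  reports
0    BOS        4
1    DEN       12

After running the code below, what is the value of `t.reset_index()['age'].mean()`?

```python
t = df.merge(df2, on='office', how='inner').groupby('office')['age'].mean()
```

merge on 'office' (how='inner') → 4 rows:
  office  bonus   dept  age  reports
0    BOS      7  Sales   23        4
1    DEN     48  Sales   64       12
2    BOS     32  Sales   57        4
3    DEN     40  Sales   34       12
group by office, mean of age:
office
BOS    40.0
DEN    49.0
Name: age, dtype: float64
reset_index():
  office   age
0    BOS  40.0
1    DEN  49.0
Then the mean of column 'age': 44.5

44.5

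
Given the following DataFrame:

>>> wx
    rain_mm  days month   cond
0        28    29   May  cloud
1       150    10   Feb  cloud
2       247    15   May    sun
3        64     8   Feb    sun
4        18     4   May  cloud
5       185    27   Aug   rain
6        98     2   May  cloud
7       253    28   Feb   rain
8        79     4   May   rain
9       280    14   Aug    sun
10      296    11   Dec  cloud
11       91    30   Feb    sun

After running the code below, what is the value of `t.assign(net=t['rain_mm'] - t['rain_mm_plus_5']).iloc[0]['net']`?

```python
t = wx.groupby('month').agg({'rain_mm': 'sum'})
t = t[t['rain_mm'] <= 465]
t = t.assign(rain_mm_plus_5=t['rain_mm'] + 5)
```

-5

group by month, sum of rain_mm:
       rain_mm
month         
Aug        465
Dec        296
Feb        558
May        470
filter rows where rain_mm <= 465:
       rain_mm
month         
Aug        465
Dec        296
add column rain_mm_plus_5 = t['rain_mm'] + 5:
       rain_mm  rain_mm_plus_5
month                         
Aug        465             470
Dec        296             301
add column net = t['rain_mm'] - t['rain_mm_plus_5']:
       rain_mm  rain_mm_plus_5  net
month                              
Aug        465             470   -5
Dec        296             301   -5
Reading off the value at position 0, column 'net', we get -5.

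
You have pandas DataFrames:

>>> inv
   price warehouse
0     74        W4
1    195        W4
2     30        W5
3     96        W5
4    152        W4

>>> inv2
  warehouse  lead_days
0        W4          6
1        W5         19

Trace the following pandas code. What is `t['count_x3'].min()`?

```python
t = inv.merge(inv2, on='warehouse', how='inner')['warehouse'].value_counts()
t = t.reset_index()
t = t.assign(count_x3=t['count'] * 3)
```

6

merge on 'warehouse' (how='inner') → 5 rows:
   price warehouse  lead_days
0     74        W4          6
1    195        W4          6
2     30        W5         19
3     96        W5         19
4    152        W4          6
value_counts of warehouse:
warehouse
W4    3
W5    2
Name: count, dtype: int64
reset_index():
  warehouse  count
0        W4      3
1        W5      2
add column count_x3 = t['count'] * 3:
  warehouse  count  count_x3
0        W4      3         9
1        W5      2         6
Finally, min of column 'count_x3' = 6.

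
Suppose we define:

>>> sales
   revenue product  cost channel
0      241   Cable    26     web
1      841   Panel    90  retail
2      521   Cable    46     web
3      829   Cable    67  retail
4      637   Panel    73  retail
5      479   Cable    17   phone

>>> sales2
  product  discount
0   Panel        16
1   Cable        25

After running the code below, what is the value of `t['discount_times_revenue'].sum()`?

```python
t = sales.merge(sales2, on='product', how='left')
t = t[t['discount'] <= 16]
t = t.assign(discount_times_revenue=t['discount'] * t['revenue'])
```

merge on 'product' (how='left') → 6 rows:
   revenue product  cost channel  discount
0      241   Cable    26     web        25
1      841   Panel    90  retail        16
2      521   Cable    46     web        25
3      829   Cable    67  retail        25
4      637   Panel    73  retail        16
5      479   Cable    17   phone        25
filter rows where discount <= 16:
   revenue product  cost channel  discount
1      841   Panel    90  retail        16
4      637   Panel    73  retail        16
add column discount_times_revenue = t['discount'] * t['revenue']:
   revenue product  cost channel  discount  discount_times_revenue
1      841   Panel    90  retail        16                   13456
4      637   Panel    73  retail        16                   10192
So sum() = 23648.

23648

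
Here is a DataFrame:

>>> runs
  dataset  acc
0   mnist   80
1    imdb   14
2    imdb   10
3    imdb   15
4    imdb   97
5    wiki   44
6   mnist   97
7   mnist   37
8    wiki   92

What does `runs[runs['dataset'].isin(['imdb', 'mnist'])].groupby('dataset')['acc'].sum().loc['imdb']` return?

filter rows where dataset in ['imdb', 'mnist']:
  dataset  acc
0   mnist   80
1    imdb   14
2    imdb   10
3    imdb   15
4    imdb   97
6   mnist   97
7   mnist   37
group by dataset, sum of acc:
dataset
imdb     136
mnist    214
Name: acc, dtype: int64
Then the value at index 'imdb': 136

136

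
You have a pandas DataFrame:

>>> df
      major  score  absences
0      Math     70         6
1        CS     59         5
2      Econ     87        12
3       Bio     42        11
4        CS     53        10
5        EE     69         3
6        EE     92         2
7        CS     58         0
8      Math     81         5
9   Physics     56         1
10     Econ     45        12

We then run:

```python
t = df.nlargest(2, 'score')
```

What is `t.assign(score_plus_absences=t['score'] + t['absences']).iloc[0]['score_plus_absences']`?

take 2 rows with largest score:
  major  score  absences
6    EE     92         2
2  Econ     87        12
add column score_plus_absences = t['score'] + t['absences']:
  major  score  absences  score_plus_absences
6    EE     92         2                   94
2  Econ     87        12                   99

94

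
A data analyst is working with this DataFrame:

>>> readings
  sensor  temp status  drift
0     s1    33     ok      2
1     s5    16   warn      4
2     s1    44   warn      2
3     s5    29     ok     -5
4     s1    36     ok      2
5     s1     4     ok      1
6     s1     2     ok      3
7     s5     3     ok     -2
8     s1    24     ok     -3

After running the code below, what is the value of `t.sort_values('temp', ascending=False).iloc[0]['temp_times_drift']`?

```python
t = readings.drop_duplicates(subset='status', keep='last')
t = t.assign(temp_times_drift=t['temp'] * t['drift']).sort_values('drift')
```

drop duplicate status (keep=last):
  sensor  temp status  drift
2     s1    44   warn      2
8     s1    24     ok     -3
add column temp_times_drift = t['temp'] * t['drift']:
  sensor  temp status  drift  temp_times_drift
2     s1    44   warn      2                88
8     s1    24     ok     -3               -72
sort by drift:
  sensor  temp status  drift  temp_times_drift
8     s1    24     ok     -3               -72
2     s1    44   warn      2                88
sort by temp descending:
  sensor  temp status  drift  temp_times_drift
2     s1    44   warn      2                88
8     s1    24     ok     -3               -72
So iloc[0]['temp_times_drift'] = 88.

88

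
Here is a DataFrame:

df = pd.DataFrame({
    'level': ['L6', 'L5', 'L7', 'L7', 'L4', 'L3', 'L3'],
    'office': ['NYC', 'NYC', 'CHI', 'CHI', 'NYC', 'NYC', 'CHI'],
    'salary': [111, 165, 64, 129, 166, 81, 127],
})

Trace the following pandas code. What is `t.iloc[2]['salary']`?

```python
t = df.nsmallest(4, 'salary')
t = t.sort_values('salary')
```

take 4 rows with smallest salary:
  level office  salary
2    L7    CHI      64
5    L3    NYC      81
0    L6    NYC     111
6    L3    CHI     127
sort by salary:
  level office  salary
2    L7    CHI      64
5    L3    NYC      81
0    L6    NYC     111
6    L3    CHI     127
Then the value at position 2, column 'salary': 111

111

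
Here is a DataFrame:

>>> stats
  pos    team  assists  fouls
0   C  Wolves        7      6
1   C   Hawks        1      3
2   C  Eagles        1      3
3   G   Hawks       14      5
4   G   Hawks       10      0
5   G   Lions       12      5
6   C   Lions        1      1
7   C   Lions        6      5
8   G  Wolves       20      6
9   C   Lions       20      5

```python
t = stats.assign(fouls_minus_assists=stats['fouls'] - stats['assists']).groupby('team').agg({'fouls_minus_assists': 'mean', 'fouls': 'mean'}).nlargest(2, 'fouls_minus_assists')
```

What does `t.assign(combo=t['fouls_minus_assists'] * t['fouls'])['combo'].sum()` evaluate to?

add column fouls_minus_assists = stats['fouls'] - stats['assists']:
  pos    team  assists  fouls  fouls_minus_assists
0   C  Wolves        7      6                   -1
1   C   Hawks        1      3                    2
2   C  Eagles        1      3                    2
3   G   Hawks       14      5                   -9
4   G   Hawks       10      0                  -10
5   G   Lions       12      5                   -7
6   C   Lions        1      1                    0
7   C   Lions        6      5                   -1
8   G  Wolves       20      6                  -14
9   C   Lions       20      5                  -15
group by team: mean(fouls_minus_assists), mean(fouls):
        fouls_minus_assists     fouls
team                                 
Eagles             2.000000  3.000000
Hawks             -5.666667  2.666667
Lions             -5.750000  4.000000
Wolves            -7.500000  6.000000
take 2 rows with largest fouls_minus_assists:
        fouls_minus_assists     fouls
team                                 
Eagles             2.000000  3.000000
Hawks             -5.666667  2.666667
add column combo = t['fouls_minus_assists'] * t['fouls']:
        fouls_minus_assists     fouls      combo
team                                            
Eagles             2.000000  3.000000   6.000000
Hawks             -5.666667  2.666667 -15.111111
Hence -9.11111111111.

-9.11111111111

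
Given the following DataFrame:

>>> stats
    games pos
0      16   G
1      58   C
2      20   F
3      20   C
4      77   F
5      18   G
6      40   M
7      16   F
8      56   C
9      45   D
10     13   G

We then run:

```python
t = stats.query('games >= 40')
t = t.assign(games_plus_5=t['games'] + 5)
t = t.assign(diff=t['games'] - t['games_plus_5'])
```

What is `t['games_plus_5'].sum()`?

301

filter rows where games >= 40:
   games pos
1     58   C
4     77   F
6     40   M
8     56   C
9     45   D
add column games_plus_5 = t['games'] + 5:
   games pos  games_plus_5
1     58   C            63
4     77   F            82
6     40   M            45
8     56   C            61
9     45   D            50
add column diff = t['games'] - t['games_plus_5']:
   games pos  games_plus_5  diff
1     58   C            63    -5
4     77   F            82    -5
6     40   M            45    -5
8     56   C            61    -5
9     45   D            50    -5
Reading off the sum of column 'games_plus_5', we get 301.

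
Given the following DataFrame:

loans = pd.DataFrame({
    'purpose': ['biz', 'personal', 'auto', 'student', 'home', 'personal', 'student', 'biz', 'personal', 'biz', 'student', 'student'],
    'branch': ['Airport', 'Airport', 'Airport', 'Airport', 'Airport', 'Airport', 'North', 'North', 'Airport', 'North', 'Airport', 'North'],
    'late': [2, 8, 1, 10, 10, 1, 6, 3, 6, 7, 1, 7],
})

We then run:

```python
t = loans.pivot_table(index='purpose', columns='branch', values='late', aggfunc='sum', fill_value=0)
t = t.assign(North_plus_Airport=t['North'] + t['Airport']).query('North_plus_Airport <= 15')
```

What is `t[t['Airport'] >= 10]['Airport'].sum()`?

pivot: rows=purpose, cols=branch, sum(late):
branch    Airport  North
purpose                 
auto            1      0
biz             2     10
home           10      0
personal       15      0
student        11     13
add column North_plus_Airport = t['North'] + t['Airport']:
branch    Airport  North  North_plus_Airport
purpose                                     
auto            1      0                   1
biz             2     10                  12
home           10      0                  10
personal       15      0                  15
student        11     13                  24
filter rows where North_plus_Airport <= 15:
branch    Airport  North  North_plus_Airport
purpose                                     
auto            1      0                   1
biz             2     10                  12
home           10      0                  10
personal       15      0                  15
filter rows where Airport >= 10:
branch    Airport  North  North_plus_Airport
purpose                                     
home           10      0                  10
personal       15      0                  15
So sum() = 25.

25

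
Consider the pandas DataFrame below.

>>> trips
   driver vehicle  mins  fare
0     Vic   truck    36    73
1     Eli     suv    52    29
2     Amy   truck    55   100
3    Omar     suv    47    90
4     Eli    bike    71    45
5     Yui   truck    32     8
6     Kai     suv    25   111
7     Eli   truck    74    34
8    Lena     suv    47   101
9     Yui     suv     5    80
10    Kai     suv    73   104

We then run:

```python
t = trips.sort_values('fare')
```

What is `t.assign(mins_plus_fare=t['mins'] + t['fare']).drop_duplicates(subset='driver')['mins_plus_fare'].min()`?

40

sort by fare:
   driver vehicle  mins  fare
5     Yui   truck    32     8
1     Eli     suv    52    29
7     Eli   truck    74    34
4     Eli    bike    71    45
0     Vic   truck    36    73
9     Yui     suv     5    80
3    Omar     suv    47    90
2     Amy   truck    55   100
8    Lena     suv    47   101
10    Kai     suv    73   104
6     Kai     suv    25   111
add column mins_plus_fare = t['mins'] + t['fare']:
   driver vehicle  mins  fare  mins_plus_fare
5     Yui   truck    32     8              40
1     Eli     suv    52    29              81
7     Eli   truck    74    34             108
4     Eli    bike    71    45             116
0     Vic   truck    36    73             109
9     Yui     suv     5    80              85
3    Omar     suv    47    90             137
2     Amy   truck    55   100             155
8    Lena     suv    47   101             148
10    Kai     suv    73   104             177
6     Kai     suv    25   111             136
drop duplicate driver (keep=first):
   driver vehicle  mins  fare  mins_plus_fare
5     Yui   truck    32     8              40
1     Eli     suv    52    29              81
0     Vic   truck    36    73             109
3    Omar     suv    47    90             137
2     Amy   truck    55   100             155
8    Lena     suv    47   101             148
10    Kai     suv    73   104             177
Finally, min of column 'mins_plus_fare' = 40.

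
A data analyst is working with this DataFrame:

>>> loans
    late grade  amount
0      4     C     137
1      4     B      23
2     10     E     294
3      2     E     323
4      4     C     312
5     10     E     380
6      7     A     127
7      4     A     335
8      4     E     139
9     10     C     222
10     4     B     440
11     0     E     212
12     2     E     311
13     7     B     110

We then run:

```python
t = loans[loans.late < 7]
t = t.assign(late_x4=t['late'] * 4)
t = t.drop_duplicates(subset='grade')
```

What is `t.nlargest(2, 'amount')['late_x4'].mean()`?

12.0

filter rows where late < 7:
    late grade  amount
0      4     C     137
1      4     B      23
3      2     E     323
4      4     C     312
7      4     A     335
8      4     E     139
10     4     B     440
11     0     E     212
12     2     E     311
add column late_x4 = t['late'] * 4:
    late grade  amount  late_x4
0      4     C     137       16
1      4     B      23       16
3      2     E     323        8
4      4     C     312       16
7      4     A     335       16
8      4     E     139       16
10     4     B     440       16
11     0     E     212        0
12     2     E     311        8
drop duplicate grade (keep=first):
   late grade  amount  late_x4
0     4     C     137       16
1     4     B      23       16
3     2     E     323        8
7     4     A     335       16
take 2 rows with largest amount:
   late grade  amount  late_x4
7     4     A     335       16
3     2     E     323        8
Taking the mean of column 'late_x4' gives 12.0.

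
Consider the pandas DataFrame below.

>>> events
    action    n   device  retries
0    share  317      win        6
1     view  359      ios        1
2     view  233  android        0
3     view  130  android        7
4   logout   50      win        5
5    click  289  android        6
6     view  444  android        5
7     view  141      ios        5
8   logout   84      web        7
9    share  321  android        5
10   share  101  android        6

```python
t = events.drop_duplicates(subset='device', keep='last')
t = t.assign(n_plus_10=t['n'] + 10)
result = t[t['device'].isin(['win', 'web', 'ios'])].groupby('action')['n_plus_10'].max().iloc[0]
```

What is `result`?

94

drop duplicate device (keep=last):
    action    n   device  retries
4   logout   50      win        5
7     view  141      ios        5
8   logout   84      web        7
10   share  101  android        6
add column n_plus_10 = t['n'] + 10:
    action    n   device  retries  n_plus_10
4   logout   50      win        5         60
7     view  141      ios        5        151
8   logout   84      web        7         94
10   share  101  android        6        111
filter rows where device in ['win', 'web', 'ios']:
   action    n device  retries  n_plus_10
4  logout   50    win        5         60
7    view  141    ios        5        151
8  logout   84    web        7         94
group by action, max of n_plus_10:
action
logout     94
view      151
Name: n_plus_10, dtype: int64
Taking the value at position 0 gives 94.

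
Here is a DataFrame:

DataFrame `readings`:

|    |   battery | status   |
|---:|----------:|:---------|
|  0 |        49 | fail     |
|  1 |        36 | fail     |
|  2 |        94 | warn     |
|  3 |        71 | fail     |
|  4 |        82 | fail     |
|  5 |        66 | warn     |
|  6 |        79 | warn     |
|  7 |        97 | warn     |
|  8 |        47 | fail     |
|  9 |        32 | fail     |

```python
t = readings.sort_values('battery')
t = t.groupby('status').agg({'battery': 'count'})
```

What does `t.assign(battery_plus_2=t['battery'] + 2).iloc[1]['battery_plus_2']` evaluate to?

6

sort by battery:
   battery status
9       32   fail
1       36   fail
8       47   fail
0       49   fail
5       66   warn
3       71   fail
6       79   warn
4       82   fail
2       94   warn
7       97   warn
group by status, count of battery:
        battery
status         
fail          6
warn          4
add column battery_plus_2 = t['battery'] + 2:
        battery  battery_plus_2
status                         
fail          6               8
warn          4               6
The value at position 1, column 'battery_plus_2' is 6.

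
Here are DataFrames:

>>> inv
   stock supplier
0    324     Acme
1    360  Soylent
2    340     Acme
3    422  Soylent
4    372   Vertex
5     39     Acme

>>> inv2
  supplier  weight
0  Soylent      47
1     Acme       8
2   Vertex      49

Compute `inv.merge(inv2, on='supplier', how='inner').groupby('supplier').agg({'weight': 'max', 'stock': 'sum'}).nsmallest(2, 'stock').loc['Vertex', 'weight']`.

merge on 'supplier' (how='inner') → 6 rows:
   stock supplier  weight
0    324     Acme       8
1    360  Soylent      47
2    340     Acme       8
3    422  Soylent      47
4    372   Vertex      49
5     39     Acme       8
group by supplier: max(weight), sum(stock):
          weight  stock
supplier               
Acme           8    703
Soylent       47    782
Vertex        49    372
take 2 rows with smallest stock:
          weight  stock
supplier               
Vertex        49    372
Acme           8    703
Finally, value at row 'Vertex', column 'weight' = 49.

49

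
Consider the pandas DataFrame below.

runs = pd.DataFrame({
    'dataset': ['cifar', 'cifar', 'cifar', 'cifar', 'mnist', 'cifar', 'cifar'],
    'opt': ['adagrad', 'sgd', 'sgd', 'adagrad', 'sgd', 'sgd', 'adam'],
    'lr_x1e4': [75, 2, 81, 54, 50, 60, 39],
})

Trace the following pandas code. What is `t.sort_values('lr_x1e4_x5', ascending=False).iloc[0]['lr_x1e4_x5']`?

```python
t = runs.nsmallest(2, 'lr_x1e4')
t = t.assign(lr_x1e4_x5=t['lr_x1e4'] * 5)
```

195

take 2 rows with smallest lr_x1e4:
  dataset   opt  lr_x1e4
1   cifar   sgd        2
6   cifar  adam       39
add column lr_x1e4_x5 = t['lr_x1e4'] * 5:
  dataset   opt  lr_x1e4  lr_x1e4_x5
1   cifar   sgd        2          10
6   cifar  adam       39         195
sort by lr_x1e4_x5 descending:
  dataset   opt  lr_x1e4  lr_x1e4_x5
6   cifar  adam       39         195
1   cifar   sgd        2          10
Finally, value at position 0, column 'lr_x1e4_x5' = 195.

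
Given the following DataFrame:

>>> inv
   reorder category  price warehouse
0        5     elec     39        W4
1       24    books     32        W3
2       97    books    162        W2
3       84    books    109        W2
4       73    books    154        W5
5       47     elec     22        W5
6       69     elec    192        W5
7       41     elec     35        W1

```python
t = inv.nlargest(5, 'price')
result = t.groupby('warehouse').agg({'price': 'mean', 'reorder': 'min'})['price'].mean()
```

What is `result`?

take 5 rows with largest price:
   reorder category  price warehouse
6       69     elec    192        W5
2       97    books    162        W2
4       73    books    154        W5
3       84    books    109        W2
0        5     elec     39        W4
group by warehouse: mean(price), min(reorder):
           price  reorder
warehouse                
W2         135.5       84
W4          39.0        5
W5         173.0       69
Then the mean of column 'price': 115.833333333

115.833333333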